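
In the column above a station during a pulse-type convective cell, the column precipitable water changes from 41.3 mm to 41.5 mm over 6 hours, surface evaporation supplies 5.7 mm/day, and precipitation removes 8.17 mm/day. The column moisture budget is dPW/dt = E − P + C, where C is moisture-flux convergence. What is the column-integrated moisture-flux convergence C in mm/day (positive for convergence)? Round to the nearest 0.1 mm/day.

C ≈ 3.3 mm/day

dPW/dt = (41.5 − 41.3) mm / (6/24 day) = +0.800 mm/day.
C = dPW/dt − E + P = (+0.800) − 5.7 + 8.17 = 3.3 mm/day.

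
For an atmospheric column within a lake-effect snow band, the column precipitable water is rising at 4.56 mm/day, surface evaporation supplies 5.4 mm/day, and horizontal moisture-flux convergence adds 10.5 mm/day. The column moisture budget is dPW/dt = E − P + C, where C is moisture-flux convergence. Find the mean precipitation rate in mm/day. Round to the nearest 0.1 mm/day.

dPW/dt = +4.56 mm/day.
P = E + C − dPW/dt = 5.4 + (10.5) − (+4.56) = 11.3 mm/day.

P ≈ 11.3 mm/day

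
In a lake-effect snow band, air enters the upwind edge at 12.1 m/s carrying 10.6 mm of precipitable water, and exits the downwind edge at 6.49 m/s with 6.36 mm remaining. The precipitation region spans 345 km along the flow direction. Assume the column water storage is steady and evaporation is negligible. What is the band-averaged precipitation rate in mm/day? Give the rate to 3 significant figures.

Column moisture flux per unit crosswind length is F = V × PW.
Inflow: F_in = 12.1 × 10.6 = 128.26 mm·m/s
Outflow: F_out = 6.49 × 6.36 = 41.2764 mm·m/s
Steady-state rate R = (F_in − F_out)/L = (128.26 − 41.2764) / 345000 m = 2.521e-04 mm/s.
R = 2.521e-04 × 3600 × 24 = 21.8 mm/day.

R ≈ 21.8 mm/day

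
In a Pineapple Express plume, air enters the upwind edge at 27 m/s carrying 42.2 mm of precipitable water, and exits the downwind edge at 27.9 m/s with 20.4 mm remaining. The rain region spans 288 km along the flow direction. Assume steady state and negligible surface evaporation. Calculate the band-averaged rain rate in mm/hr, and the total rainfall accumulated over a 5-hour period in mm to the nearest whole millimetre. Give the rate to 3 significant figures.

Column moisture flux per unit crosswind length is F = V × PW.
Inflow: F_in = 27 × 42.2 = 1139.4 mm·m/s
Outflow: F_out = 27.9 × 20.4 = 569.16 mm·m/s
Steady-state rate R = (F_in − F_out)/L = (1139.4 − 569.16) / 288000 m = 1.980e-03 mm/s.
R = 1.980e-03 × 3600 = 7.13 mm/hr.
Over 5 h: total = 7.13 × 5 = 35.65 ≈ 36 mm.

R ≈ 7.13 mm/hr; total ≈ 36 mm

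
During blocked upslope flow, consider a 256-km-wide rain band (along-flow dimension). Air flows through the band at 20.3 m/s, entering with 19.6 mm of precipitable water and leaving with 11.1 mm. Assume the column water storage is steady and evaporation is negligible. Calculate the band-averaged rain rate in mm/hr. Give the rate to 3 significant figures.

R ≈ 2.43 mm/hr

Column moisture flux per unit crosswind length is F = V × PW.
Inflow: F_in = 20.3 × 19.6 = 397.88 mm·m/s
Outflow: F_out = 20.3 × 11.1 = 225.33 mm·m/s
Steady-state rate R = (F_in − F_out)/L = (397.88 − 225.33) / 256000 m = 6.740e-04 mm/s.
R = 6.740e-04 × 3600 = 2.43 mm/hr.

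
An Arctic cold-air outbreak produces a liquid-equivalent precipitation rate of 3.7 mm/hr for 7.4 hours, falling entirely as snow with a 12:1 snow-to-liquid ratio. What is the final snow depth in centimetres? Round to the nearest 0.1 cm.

snow depth ≈ 32.9 cm

Liquid-equivalent depth = 3.7 × 7.4 = 27.38 mm.
Snow depth = 27.38 mm × 12 = 328.56 mm = 32.9 cm.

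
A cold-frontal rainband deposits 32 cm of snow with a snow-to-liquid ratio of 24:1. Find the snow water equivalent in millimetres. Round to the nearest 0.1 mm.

SWE = snow depth / ratio = 32 cm / 24 = 1.333 cm = 13.3 mm.

SWE ≈ 13.3 mm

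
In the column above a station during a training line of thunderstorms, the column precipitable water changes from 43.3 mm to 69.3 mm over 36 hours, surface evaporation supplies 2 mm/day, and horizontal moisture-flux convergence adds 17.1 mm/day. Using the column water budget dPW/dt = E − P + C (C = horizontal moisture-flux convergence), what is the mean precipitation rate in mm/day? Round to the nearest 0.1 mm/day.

dPW/dt = (69.3 − 43.3) mm / (36/24 day) = +17.333 mm/day.
P = E + C − dPW/dt = 2 + (17.1) − (+17.333) = 1.8 mm/day.

P ≈ 1.8 mm/day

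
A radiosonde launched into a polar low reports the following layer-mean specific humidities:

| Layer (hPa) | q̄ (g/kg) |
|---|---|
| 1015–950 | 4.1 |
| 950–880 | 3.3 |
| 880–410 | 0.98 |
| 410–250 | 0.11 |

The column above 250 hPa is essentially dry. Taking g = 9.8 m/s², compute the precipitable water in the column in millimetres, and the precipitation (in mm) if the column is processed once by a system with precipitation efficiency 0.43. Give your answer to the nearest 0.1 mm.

PW ≈ 10.0 mm; precipitation ≈ 4.3 mm

Precipitable water is the column-integrated vapour mass per unit area: PW = (1/g) Σ q̄ Δp, with q in kg/kg and Δp in Pa (1 kg/m² of water = 1 mm).
Layer 1015–950 hPa: Δp = 65 hPa = 6500 Pa, q̄ = 0.0041 kg/kg → 0.0041 × 6500 / 9.8 = 2.72 mm
Layer 950–880 hPa: Δp = 70 hPa = 7000 Pa, q̄ = 0.0033 kg/kg → 0.0033 × 7000 / 9.8 = 2.36 mm
Layer 880–410 hPa: Δp = 470 hPa = 47000 Pa, q̄ = 0.00098 kg/kg → 0.00098 × 47000 / 9.8 = 4.70 mm
Layer 410–250 hPa: Δp = 160 hPa = 16000 Pa, q̄ = 0.00011 kg/kg → 0.00011 × 16000 / 9.8 = 0.18 mm
PW = 2.72 + 2.36 + 4.70 + 0.18 = 9.96 ≈ 10.0 mm.
Precipitation = ε × PW = 0.43 × 10.0 = 4.3 mm.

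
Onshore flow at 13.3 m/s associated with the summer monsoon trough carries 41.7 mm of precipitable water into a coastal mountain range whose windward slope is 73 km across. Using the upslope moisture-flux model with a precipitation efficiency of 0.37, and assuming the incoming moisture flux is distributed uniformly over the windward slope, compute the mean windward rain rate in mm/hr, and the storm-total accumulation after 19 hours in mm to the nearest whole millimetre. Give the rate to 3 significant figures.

Incoming column moisture flux per unit ridge length: F = V × PW = 13.3 × 41.7 = 554.61 mm·m/s.
Spread over the 73 km slope with efficiency ε = 0.37: R = ε·F/W = 0.37 × 554.61 / 73000 m = 2.811e-03 mm/s.
R = 2.811e-03 × 3600 = 10.1 mm/hr.
Over 19 h: total = 10.1 × 19 = 191.9 ≈ 192 mm.

R ≈ 10.1 mm/hr; total ≈ 192 mm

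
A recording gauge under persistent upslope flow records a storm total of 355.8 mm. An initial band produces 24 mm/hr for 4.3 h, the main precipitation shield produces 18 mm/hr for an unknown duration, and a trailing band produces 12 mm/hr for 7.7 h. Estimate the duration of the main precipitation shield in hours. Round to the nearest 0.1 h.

Known phases: 24 × 4.3 + 12 × 7.7 = 103.2 + 92.4 = 195.6 mm.
Remaining depth = 355.8 − 195.6 = 160.2 mm.
Duration = 160.2 / 18 = 8.9 h.

duration ≈ 8.9 h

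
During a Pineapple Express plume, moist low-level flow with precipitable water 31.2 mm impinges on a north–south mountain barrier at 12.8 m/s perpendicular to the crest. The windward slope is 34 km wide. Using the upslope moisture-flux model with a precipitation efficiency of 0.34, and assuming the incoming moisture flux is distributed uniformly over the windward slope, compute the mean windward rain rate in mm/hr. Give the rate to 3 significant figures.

Incoming column moisture flux per unit ridge length: F = V × PW = 12.8 × 31.2 = 399.36 mm·m/s.
Spread over the 34 km slope with efficiency ε = 0.34: R = ε·F/W = 0.34 × 399.36 / 34000 m = 3.994e-03 mm/s.
R = 3.994e-03 × 3600 = 14.4 mm/hr.

R ≈ 14.4 mm/hr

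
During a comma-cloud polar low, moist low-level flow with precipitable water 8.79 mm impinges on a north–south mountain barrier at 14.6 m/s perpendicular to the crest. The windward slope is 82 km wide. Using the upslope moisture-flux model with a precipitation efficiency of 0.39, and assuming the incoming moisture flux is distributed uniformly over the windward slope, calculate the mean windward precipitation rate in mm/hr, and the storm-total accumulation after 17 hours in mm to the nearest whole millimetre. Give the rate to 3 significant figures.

R ≈ 2.20 mm/hr; total ≈ 37 mm

Incoming column moisture flux per unit ridge length: F = V × PW = 14.6 × 8.79 = 128.334 mm·m/s.
Spread over the 82 km slope with efficiency ε = 0.39: R = ε·F/W = 0.39 × 128.334 / 82000 m = 6.104e-04 mm/s.
R = 6.104e-04 × 3600 = 2.20 mm/hr.
Over 17 h: total = 2.20 × 17 = 37.4 ≈ 37 mm.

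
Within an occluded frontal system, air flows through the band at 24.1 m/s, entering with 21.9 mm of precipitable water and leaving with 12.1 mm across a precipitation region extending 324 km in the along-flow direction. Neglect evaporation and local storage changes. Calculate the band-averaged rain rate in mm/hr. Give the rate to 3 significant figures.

Column moisture flux per unit crosswind length is F = V × PW.
Inflow: F_in = 24.1 × 21.9 = 527.79 mm·m/s
Outflow: F_out = 24.1 × 12.1 = 291.61 mm·m/s
Steady-state rate R = (F_in − F_out)/L = (527.79 − 291.61) / 324000 m = 7.290e-04 mm/s.
R = 7.290e-04 × 3600 = 2.62 mm/hr.

R ≈ 2.62 mm/hr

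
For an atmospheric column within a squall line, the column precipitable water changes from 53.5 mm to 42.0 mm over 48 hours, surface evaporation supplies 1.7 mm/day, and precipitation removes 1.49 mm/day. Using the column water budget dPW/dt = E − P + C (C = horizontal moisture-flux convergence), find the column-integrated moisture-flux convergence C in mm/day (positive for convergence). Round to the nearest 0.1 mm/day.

C ≈ -6.0 mm/day

dPW/dt = (42.0 − 53.5) mm / (48/24 day) = -5.750 mm/day.
C = dPW/dt − E + P = (-5.750) − 1.7 + 1.49 = -6.0 mm/day.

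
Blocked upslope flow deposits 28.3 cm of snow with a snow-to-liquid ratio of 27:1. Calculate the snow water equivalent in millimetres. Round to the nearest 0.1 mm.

SWE = snow depth / ratio = 28.3 cm / 27 = 1.048 cm = 10.5 mm.

SWE ≈ 10.5 mm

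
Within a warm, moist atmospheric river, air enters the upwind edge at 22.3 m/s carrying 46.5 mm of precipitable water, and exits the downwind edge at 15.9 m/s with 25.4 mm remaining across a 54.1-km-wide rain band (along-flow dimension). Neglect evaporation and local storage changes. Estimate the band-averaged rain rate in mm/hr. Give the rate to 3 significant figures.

R ≈ 42.1 mm/hr

Column moisture flux per unit crosswind length is F = V × PW.
Inflow: F_in = 22.3 × 46.5 = 1036.95 mm·m/s
Outflow: F_out = 15.9 × 25.4 = 403.86 mm·m/s
Steady-state rate R = (F_in − F_out)/L = (1036.95 − 403.86) / 54100 m = 1.170e-02 mm/s.
R = 1.170e-02 × 3600 = 42.1 mm/hr.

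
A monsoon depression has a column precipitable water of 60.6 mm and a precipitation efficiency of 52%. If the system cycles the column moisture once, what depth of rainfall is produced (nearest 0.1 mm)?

rainfall ≈ 31.5 mm

Rainfall = ε × PW = 0.52 × 60.6 = 31.5 mm.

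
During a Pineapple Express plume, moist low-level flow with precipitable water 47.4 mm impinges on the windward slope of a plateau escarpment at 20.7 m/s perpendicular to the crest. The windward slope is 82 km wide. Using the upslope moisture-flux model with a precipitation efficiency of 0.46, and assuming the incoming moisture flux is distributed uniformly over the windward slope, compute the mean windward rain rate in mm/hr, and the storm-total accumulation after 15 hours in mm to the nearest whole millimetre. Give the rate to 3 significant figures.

Incoming column moisture flux per unit ridge length: F = V × PW = 20.7 × 47.4 = 981.18 mm·m/s.
Spread over the 82 km slope with efficiency ε = 0.46: R = ε·F/W = 0.46 × 981.18 / 82000 m = 5.504e-03 mm/s.
R = 5.504e-03 × 3600 = 19.8 mm/hr.
Over 15 h: total = 19.8 × 15 = 297 mm.

R ≈ 19.8 mm/hr; total ≈ 297 mm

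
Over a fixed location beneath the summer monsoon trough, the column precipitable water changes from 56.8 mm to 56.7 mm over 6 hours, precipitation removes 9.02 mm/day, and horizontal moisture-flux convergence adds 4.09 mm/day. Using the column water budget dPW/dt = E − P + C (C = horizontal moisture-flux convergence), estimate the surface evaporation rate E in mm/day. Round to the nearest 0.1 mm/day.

dPW/dt = (56.7 − 56.8) mm / (6/24 day) = -0.400 mm/day.
E = dPW/dt + P − C = (-0.400) + 9.02 − (4.09) = 4.5 mm/day.

E ≈ 4.5 mm/day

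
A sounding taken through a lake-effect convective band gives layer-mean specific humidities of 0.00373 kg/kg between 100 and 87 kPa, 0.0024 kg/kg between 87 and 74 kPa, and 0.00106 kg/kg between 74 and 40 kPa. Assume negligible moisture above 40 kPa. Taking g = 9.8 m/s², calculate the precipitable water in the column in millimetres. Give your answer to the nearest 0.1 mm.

PW ≈ 11.8 mm

Precipitable water is the column-integrated vapour mass per unit area: PW = (1/g) Σ q̄ Δp, with q in kg/kg and Δp in Pa (1 kg/m² of water = 1 mm).
Layer 100–87 kPa: Δp = 130 hPa = 13000 Pa, q̄ = 0.00373 kg/kg → 0.00373 × 13000 / 9.8 = 4.95 mm
Layer 87–74 kPa: Δp = 130 hPa = 13000 Pa, q̄ = 0.0024 kg/kg → 0.0024 × 13000 / 9.8 = 3.18 mm
Layer 74–40 kPa: Δp = 340 hPa = 34000 Pa, q̄ = 0.00106 kg/kg → 0.00106 × 34000 / 9.8 = 3.68 mm
PW = 4.95 + 3.18 + 3.68 = 11.81 ≈ 11.8 mm.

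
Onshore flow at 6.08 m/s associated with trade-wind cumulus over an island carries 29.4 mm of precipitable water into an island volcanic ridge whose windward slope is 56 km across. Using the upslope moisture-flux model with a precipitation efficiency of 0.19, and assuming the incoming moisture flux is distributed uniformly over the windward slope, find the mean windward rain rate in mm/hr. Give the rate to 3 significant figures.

Incoming column moisture flux per unit ridge length: F = V × PW = 6.08 × 29.4 = 178.752 mm·m/s.
Spread over the 56 km slope with efficiency ε = 0.19: R = ε·F/W = 0.19 × 178.752 / 56000 m = 6.065e-04 mm/s.
R = 6.065e-04 × 3600 = 2.18 mm/hr.

R ≈ 2.18 mm/hr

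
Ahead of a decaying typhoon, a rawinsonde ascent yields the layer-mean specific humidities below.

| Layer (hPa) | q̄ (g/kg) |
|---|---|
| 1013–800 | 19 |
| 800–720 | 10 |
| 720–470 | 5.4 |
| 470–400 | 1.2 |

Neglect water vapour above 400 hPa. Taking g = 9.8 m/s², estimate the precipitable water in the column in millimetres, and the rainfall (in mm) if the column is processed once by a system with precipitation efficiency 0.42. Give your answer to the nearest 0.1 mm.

Precipitable water is the column-integrated vapour mass per unit area: PW = (1/g) Σ q̄ Δp, with q in kg/kg and Δp in Pa (1 kg/m² of water = 1 mm).
Layer 1013–800 hPa: Δp = 213 hPa = 21300 Pa, q̄ = 0.019 kg/kg → 0.019 × 21300 / 9.8 = 41.30 mm
Layer 800–720 hPa: Δp = 80 hPa = 8000 Pa, q̄ = 0.01 kg/kg → 0.01 × 8000 / 9.8 = 8.16 mm
Layer 720–470 hPa: Δp = 250 hPa = 25000 Pa, q̄ = 0.0054 kg/kg → 0.0054 × 25000 / 9.8 = 13.78 mm
Layer 470–400 hPa: Δp = 70 hPa = 7000 Pa, q̄ = 0.0012 kg/kg → 0.0012 × 7000 / 9.8 = 0.86 mm
PW = 41.30 + 8.16 + 13.78 + 0.86 = 64.10 ≈ 64.1 mm.
Rainfall = ε × PW = 0.42 × 64.1 = 26.9 mm.

PW ≈ 64.1 mm; rainfall ≈ 26.9 mm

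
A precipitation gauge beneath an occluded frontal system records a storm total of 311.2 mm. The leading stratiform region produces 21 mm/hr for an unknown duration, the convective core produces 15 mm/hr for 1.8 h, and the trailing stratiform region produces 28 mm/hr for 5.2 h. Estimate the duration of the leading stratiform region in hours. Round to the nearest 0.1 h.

Known phases: 15 × 1.8 + 28 × 5.2 = 27 + 145.6 = 172.6 mm.
Remaining depth = 311.2 − 172.6 = 138.6 mm.
Duration = 138.6 / 21 = 6.6 h.

duration ≈ 6.6 h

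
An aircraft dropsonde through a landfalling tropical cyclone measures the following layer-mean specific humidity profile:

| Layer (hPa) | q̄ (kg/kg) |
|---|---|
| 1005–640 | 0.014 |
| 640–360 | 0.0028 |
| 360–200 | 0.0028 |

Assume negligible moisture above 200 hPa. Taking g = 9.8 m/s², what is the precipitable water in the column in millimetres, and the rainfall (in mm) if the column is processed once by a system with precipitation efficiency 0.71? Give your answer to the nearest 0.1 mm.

PW ≈ 64.7 mm; rainfall ≈ 45.9 mm

Precipitable water is the column-integrated vapour mass per unit area: PW = (1/g) Σ q̄ Δp, with q in kg/kg and Δp in Pa (1 kg/m² of water = 1 mm).
Layer 1005–640 hPa: Δp = 365 hPa = 36500 Pa, q̄ = 0.014 kg/kg → 0.014 × 36500 / 9.8 = 52.14 mm
Layer 640–360 hPa: Δp = 280 hPa = 28000 Pa, q̄ = 0.0028 kg/kg → 0.0028 × 28000 / 9.8 = 8.00 mm
Layer 360–200 hPa: Δp = 160 hPa = 16000 Pa, q̄ = 0.0028 kg/kg → 0.0028 × 16000 / 9.8 = 4.57 mm
PW = 52.14 + 8.00 + 4.57 = 64.71 ≈ 64.7 mm.
Rainfall = ε × PW = 0.71 × 64.7 = 45.9 mm.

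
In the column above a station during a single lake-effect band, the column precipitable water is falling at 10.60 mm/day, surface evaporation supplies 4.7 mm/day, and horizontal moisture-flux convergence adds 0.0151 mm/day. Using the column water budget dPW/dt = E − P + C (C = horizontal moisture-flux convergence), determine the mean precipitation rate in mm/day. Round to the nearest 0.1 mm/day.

P ≈ 15.3 mm/day

dPW/dt = -10.60 mm/day.
P = E + C − dPW/dt = 4.7 + (0.0151) − (-10.60) = 15.3 mm/day.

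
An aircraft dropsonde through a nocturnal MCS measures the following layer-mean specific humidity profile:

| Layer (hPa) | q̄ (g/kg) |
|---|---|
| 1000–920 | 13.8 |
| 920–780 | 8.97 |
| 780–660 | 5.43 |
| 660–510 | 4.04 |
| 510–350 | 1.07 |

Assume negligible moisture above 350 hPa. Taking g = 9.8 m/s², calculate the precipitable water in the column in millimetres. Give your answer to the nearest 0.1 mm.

PW ≈ 38.7 mm

Precipitable water is the column-integrated vapour mass per unit area: PW = (1/g) Σ q̄ Δp, with q in kg/kg and Δp in Pa (1 kg/m² of water = 1 mm).
Layer 1000–920 hPa: Δp = 80 hPa = 8000 Pa, q̄ = 0.0138 kg/kg → 0.0138 × 8000 / 9.8 = 11.27 mm
Layer 920–780 hPa: Δp = 140 hPa = 14000 Pa, q̄ = 0.00897 kg/kg → 0.00897 × 14000 / 9.8 = 12.81 mm
Layer 780–660 hPa: Δp = 120 hPa = 12000 Pa, q̄ = 0.00543 kg/kg → 0.00543 × 12000 / 9.8 = 6.65 mm
Layer 660–510 hPa: Δp = 150 hPa = 15000 Pa, q̄ = 0.00404 kg/kg → 0.00404 × 15000 / 9.8 = 6.18 mm
Layer 510–350 hPa: Δp = 160 hPa = 16000 Pa, q̄ = 0.00107 kg/kg → 0.00107 × 16000 / 9.8 = 1.75 mm
PW = 11.27 + 12.81 + 6.65 + 6.18 + 1.75 = 38.66 ≈ 38.7 mm.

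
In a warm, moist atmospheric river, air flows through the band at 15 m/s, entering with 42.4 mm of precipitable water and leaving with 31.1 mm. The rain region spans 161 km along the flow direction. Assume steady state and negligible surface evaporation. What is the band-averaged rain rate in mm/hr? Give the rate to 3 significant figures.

Column moisture flux per unit crosswind length is F = V × PW.
Inflow: F_in = 15 × 42.4 = 636 mm·m/s
Outflow: F_out = 15 × 31.1 = 466.5 mm·m/s
Steady-state rate R = (F_in − F_out)/L = (636 − 466.5) / 161000 m = 1.053e-03 mm/s.
R = 1.053e-03 × 3600 = 3.79 mm/hr.

R ≈ 3.79 mm/hr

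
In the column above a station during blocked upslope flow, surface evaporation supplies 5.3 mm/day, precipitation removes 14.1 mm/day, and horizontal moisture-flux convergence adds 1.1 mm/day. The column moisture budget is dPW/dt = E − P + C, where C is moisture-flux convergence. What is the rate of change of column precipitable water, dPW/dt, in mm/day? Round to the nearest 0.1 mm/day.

dPW/dt ≈ -7.7 mm/day

dPW/dt = E − P + C = 5.3 − 14.1 + (1.1) = -7.7 mm/day.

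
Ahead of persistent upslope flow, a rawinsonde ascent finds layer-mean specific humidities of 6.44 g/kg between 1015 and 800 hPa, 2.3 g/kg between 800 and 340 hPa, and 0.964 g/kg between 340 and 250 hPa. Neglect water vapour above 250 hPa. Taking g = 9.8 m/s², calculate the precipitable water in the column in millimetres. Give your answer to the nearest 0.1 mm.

Precipitable water is the column-integrated vapour mass per unit area: PW = (1/g) Σ q̄ Δp, with q in kg/kg and Δp in Pa (1 kg/m² of water = 1 mm).
Layer 1015–800 hPa: Δp = 215 hPa = 21500 Pa, q̄ = 0.00644 kg/kg → 0.00644 × 21500 / 9.8 = 14.13 mm
Layer 800–340 hPa: Δp = 460 hPa = 46000 Pa, q̄ = 0.0023 kg/kg → 0.0023 × 46000 / 9.8 = 10.80 mm
Layer 340–250 hPa: Δp = 90 hPa = 9000 Pa, q̄ = 0.000964 kg/kg → 0.000964 × 9000 / 9.8 = 0.89 mm
PW = 14.13 + 10.80 + 0.89 = 25.82 ≈ 25.8 mm.

PW ≈ 25.8 mm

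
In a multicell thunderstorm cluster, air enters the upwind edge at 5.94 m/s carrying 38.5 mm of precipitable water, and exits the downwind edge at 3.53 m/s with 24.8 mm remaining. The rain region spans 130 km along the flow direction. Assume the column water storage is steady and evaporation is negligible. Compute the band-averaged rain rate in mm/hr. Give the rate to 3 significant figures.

Column moisture flux per unit crosswind length is F = V × PW.
Inflow: F_in = 5.94 × 38.5 = 228.69 mm·m/s
Outflow: F_out = 3.53 × 24.8 = 87.544 mm·m/s
Steady-state rate R = (F_in − F_out)/L = (228.69 − 87.544) / 130000 m = 1.086e-03 mm/s.
R = 1.086e-03 × 3600 = 3.91 mm/hr.

R ≈ 3.91 mm/hr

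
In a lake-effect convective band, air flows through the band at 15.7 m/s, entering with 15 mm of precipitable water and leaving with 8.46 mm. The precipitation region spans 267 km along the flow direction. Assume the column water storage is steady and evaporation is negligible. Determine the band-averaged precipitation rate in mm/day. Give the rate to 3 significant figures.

Column moisture flux per unit crosswind length is F = V × PW.
Inflow: F_in = 15.7 × 15 = 235.5 mm·m/s
Outflow: F_out = 15.7 × 8.46 = 132.822 mm·m/s
Steady-state rate R = (F_in − F_out)/L = (235.5 − 132.822) / 267000 m = 3.846e-04 mm/s.
R = 3.846e-04 × 3600 × 24 = 33.2 mm/day.

R ≈ 33.2 mm/day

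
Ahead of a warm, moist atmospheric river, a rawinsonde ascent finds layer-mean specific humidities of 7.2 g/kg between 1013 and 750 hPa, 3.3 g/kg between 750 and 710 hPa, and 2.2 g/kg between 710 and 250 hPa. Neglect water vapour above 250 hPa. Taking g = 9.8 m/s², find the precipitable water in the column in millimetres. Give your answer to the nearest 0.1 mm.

PW ≈ 31.0 mm

Precipitable water is the column-integrated vapour mass per unit area: PW = (1/g) Σ q̄ Δp, with q in kg/kg and Δp in Pa (1 kg/m² of water = 1 mm).
Layer 1013–750 hPa: Δp = 263 hPa = 26300 Pa, q̄ = 0.0072 kg/kg → 0.0072 × 26300 / 9.8 = 19.32 mm
Layer 750–710 hPa: Δp = 40 hPa = 4000 Pa, q̄ = 0.0033 kg/kg → 0.0033 × 4000 / 9.8 = 1.35 mm
Layer 710–250 hPa: Δp = 460 hPa = 46000 Pa, q̄ = 0.0022 kg/kg → 0.0022 × 46000 / 9.8 = 10.33 mm
PW = 19.32 + 1.35 + 10.33 = 31.00 ≈ 31.0 mm.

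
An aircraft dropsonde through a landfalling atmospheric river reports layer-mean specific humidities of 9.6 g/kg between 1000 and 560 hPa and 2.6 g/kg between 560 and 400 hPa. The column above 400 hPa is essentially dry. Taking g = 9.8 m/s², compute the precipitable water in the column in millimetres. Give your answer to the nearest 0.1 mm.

Precipitable water is the column-integrated vapour mass per unit area: PW = (1/g) Σ q̄ Δp, with q in kg/kg and Δp in Pa (1 kg/m² of water = 1 mm).
Layer 1000–560 hPa: Δp = 440 hPa = 44000 Pa, q̄ = 0.0096 kg/kg → 0.0096 × 44000 / 9.8 = 43.10 mm
Layer 560–400 hPa: Δp = 160 hPa = 16000 Pa, q̄ = 0.0026 kg/kg → 0.0026 × 16000 / 9.8 = 4.24 mm
PW = 43.10 + 4.24 = 47.34 ≈ 47.3 mm.

PW ≈ 47.3 mm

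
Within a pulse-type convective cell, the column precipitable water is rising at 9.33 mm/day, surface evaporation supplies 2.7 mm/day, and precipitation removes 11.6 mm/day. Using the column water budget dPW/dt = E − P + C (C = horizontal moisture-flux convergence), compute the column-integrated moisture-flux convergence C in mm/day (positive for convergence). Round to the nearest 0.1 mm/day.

C ≈ 18.2 mm/day

dPW/dt = +9.33 mm/day.
C = dPW/dt − E + P = (+9.33) − 2.7 + 11.6 = 18.2 mm/day.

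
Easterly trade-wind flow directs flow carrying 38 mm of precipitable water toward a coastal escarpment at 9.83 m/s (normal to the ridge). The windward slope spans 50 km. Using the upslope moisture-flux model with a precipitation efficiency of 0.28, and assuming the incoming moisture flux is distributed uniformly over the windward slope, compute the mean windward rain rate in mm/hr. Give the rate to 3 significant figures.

Incoming column moisture flux per unit ridge length: F = V × PW = 9.83 × 38 = 373.54 mm·m/s.
Spread over the 50 km slope with efficiency ε = 0.28: R = ε·F/W = 0.28 × 373.54 / 50000 m = 2.092e-03 mm/s.
R = 2.092e-03 × 3600 = 7.53 mm/hr.

R ≈ 7.53 mm/hr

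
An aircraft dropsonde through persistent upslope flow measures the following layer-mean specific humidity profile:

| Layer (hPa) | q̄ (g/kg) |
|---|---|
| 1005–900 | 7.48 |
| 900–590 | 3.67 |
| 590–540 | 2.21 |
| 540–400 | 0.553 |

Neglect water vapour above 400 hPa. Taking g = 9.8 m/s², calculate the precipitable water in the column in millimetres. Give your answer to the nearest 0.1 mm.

Precipitable water is the column-integrated vapour mass per unit area: PW = (1/g) Σ q̄ Δp, with q in kg/kg and Δp in Pa (1 kg/m² of water = 1 mm).
Layer 1005–900 hPa: Δp = 105 hPa = 10500 Pa, q̄ = 0.00748 kg/kg → 0.00748 × 10500 / 9.8 = 8.01 mm
Layer 900–590 hPa: Δp = 310 hPa = 31000 Pa, q̄ = 0.00367 kg/kg → 0.00367 × 31000 / 9.8 = 11.61 mm
Layer 590–540 hPa: Δp = 50 hPa = 5000 Pa, q̄ = 0.00221 kg/kg → 0.00221 × 5000 / 9.8 = 1.13 mm
Layer 540–400 hPa: Δp = 140 hPa = 14000 Pa, q̄ = 0.000553 kg/kg → 0.000553 × 14000 / 9.8 = 0.79 mm
PW = 8.01 + 11.61 + 1.13 + 0.79 = 21.54 ≈ 21.5 mm.

PW ≈ 21.5 mm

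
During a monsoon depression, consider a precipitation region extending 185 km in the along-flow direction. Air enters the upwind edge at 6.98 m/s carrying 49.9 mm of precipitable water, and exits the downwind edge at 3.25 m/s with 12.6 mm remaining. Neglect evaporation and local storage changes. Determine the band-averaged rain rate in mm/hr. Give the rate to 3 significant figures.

R ≈ 5.98 mm/hr

Column moisture flux per unit crosswind length is F = V × PW.
Inflow: F_in = 6.98 × 49.9 = 348.302 mm·m/s
Outflow: F_out = 3.25 × 12.6 = 40.95 mm·m/s
Steady-state rate R = (F_in − F_out)/L = (348.302 − 40.95) / 185000 m = 1.661e-03 mm/s.
R = 1.661e-03 × 3600 = 5.98 mm/hr.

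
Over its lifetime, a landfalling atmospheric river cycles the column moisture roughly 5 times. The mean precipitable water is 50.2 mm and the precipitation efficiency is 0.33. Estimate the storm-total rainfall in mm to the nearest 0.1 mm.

rainfall ≈ 82.8 mm

Each cycle deposits ε × PW = 0.33 × 50.2 = 16.566 mm.
Over 5 cycles: 5 × 16.566 = 82.8 mm.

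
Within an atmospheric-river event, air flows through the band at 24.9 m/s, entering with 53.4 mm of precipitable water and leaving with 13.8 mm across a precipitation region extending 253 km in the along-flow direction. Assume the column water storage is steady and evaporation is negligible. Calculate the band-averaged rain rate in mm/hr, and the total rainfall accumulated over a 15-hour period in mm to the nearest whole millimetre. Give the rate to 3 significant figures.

R ≈ 14.0 mm/hr; total ≈ 210 mm

Column moisture flux per unit crosswind length is F = V × PW.
Inflow: F_in = 24.9 × 53.4 = 1329.66 mm·m/s
Outflow: F_out = 24.9 × 13.8 = 343.62 mm·m/s
Steady-state rate R = (F_in − F_out)/L = (1329.66 − 343.62) / 253000 m = 3.897e-03 mm/s.
R = 3.897e-03 × 3600 = 14.0 mm/hr.
Over 15 h: total = 14.0 × 15 = 210 mm.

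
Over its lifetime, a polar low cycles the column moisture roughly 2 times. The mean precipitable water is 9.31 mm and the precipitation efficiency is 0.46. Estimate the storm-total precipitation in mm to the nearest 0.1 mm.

Each cycle deposits ε × PW = 0.46 × 9.31 = 4.2826 mm.
Over 2 cycles: 2 × 4.2826 = 8.6 mm.

precipitation ≈ 8.6 mm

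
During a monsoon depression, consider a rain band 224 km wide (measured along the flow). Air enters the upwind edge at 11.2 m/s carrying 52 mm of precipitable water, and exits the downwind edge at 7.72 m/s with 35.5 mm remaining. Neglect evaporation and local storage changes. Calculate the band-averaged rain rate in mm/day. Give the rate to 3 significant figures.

R ≈ 119 mm/day

Column moisture flux per unit crosswind length is F = V × PW.
Inflow: F_in = 11.2 × 52 = 582.4 mm·m/s
Outflow: F_out = 7.72 × 35.5 = 274.06 mm·m/s
Steady-state rate R = (F_in − F_out)/L = (582.4 − 274.06) / 224000 m = 1.377e-03 mm/s.
R = 1.377e-03 × 3600 × 24 = 119 mm/day.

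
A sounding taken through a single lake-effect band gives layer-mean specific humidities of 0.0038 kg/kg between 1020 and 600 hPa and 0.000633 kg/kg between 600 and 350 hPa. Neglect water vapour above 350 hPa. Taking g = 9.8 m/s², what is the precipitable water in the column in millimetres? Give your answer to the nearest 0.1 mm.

Precipitable water is the column-integrated vapour mass per unit area: PW = (1/g) Σ q̄ Δp, with q in kg/kg and Δp in Pa (1 kg/m² of water = 1 mm).
Layer 1020–600 hPa: Δp = 420 hPa = 42000 Pa, q̄ = 0.0038 kg/kg → 0.0038 × 42000 / 9.8 = 16.29 mm
Layer 600–350 hPa: Δp = 250 hPa = 25000 Pa, q̄ = 0.000633 kg/kg → 0.000633 × 25000 / 9.8 = 1.61 mm
PW = 16.29 + 1.61 = 17.90 ≈ 17.9 mm.

PW ≈ 17.9 mm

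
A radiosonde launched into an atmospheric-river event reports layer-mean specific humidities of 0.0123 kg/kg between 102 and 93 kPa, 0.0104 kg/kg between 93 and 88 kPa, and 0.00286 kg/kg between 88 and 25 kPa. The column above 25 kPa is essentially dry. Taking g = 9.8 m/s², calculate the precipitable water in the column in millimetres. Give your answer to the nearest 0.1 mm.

Precipitable water is the column-integrated vapour mass per unit area: PW = (1/g) Σ q̄ Δp, with q in kg/kg and Δp in Pa (1 kg/m² of water = 1 mm).
Layer 102–93 kPa: Δp = 90 hPa = 9000 Pa, q̄ = 0.0123 kg/kg → 0.0123 × 9000 / 9.8 = 11.30 mm
Layer 93–88 kPa: Δp = 50 hPa = 5000 Pa, q̄ = 0.0104 kg/kg → 0.0104 × 5000 / 9.8 = 5.31 mm
Layer 88–25 kPa: Δp = 630 hPa = 63000 Pa, q̄ = 0.00286 kg/kg → 0.00286 × 63000 / 9.8 = 18.39 mm
PW = 11.30 + 5.31 + 18.39 = 35.00 ≈ 35.0 mm.

PW ≈ 35.0 mm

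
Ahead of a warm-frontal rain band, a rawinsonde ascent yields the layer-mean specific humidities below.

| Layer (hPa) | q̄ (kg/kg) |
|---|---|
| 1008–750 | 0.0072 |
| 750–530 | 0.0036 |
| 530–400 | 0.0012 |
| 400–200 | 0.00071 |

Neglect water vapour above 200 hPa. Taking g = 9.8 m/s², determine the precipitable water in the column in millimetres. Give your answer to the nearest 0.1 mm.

Precipitable water is the column-integrated vapour mass per unit area: PW = (1/g) Σ q̄ Δp, with q in kg/kg and Δp in Pa (1 kg/m² of water = 1 mm).
Layer 1008–750 hPa: Δp = 258 hPa = 25800 Pa, q̄ = 0.0072 kg/kg → 0.0072 × 25800 / 9.8 = 18.96 mm
Layer 750–530 hPa: Δp = 220 hPa = 22000 Pa, q̄ = 0.0036 kg/kg → 0.0036 × 22000 / 9.8 = 8.08 mm
Layer 530–400 hPa: Δp = 130 hPa = 13000 Pa, q̄ = 0.0012 kg/kg → 0.0012 × 13000 / 9.8 = 1.59 mm
Layer 400–200 hPa: Δp = 200 hPa = 20000 Pa, q̄ = 0.00071 kg/kg → 0.00071 × 20000 / 9.8 = 1.45 mm
PW = 18.96 + 8.08 + 1.59 + 1.45 = 30.08 ≈ 30.1 mm.

PW ≈ 30.1 mm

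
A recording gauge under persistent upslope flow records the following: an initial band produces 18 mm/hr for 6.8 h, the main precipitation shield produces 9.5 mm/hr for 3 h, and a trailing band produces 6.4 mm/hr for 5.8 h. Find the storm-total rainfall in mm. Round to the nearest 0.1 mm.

Total = Σ Rᵢ Δtᵢ = 18 × 6.8 + 9.5 × 3 + 6.4 × 5.8
      = 122.4 + 28.5 + 37.12 = 188.0 mm.

total ≈ 188.0 mm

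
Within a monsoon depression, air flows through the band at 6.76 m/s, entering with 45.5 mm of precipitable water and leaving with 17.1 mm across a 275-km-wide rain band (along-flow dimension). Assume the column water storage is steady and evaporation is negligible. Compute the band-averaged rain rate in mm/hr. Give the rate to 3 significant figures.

Column moisture flux per unit crosswind length is F = V × PW.
Inflow: F_in = 6.76 × 45.5 = 307.58 mm·m/s
Outflow: F_out = 6.76 × 17.1 = 115.596 mm·m/s
Steady-state rate R = (F_in − F_out)/L = (307.58 − 115.596) / 275000 m = 6.981e-04 mm/s.
R = 6.981e-04 × 3600 = 2.51 mm/hr.

R ≈ 2.51 mm/hr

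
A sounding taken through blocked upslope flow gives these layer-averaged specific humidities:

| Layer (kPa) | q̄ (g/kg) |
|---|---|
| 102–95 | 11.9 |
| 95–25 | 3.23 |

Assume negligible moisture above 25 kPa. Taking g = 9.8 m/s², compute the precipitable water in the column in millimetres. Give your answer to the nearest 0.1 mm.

Precipitable water is the column-integrated vapour mass per unit area: PW = (1/g) Σ q̄ Δp, with q in kg/kg and Δp in Pa (1 kg/m² of water = 1 mm).
Layer 102–95 kPa: Δp = 70 hPa = 7000 Pa, q̄ = 0.0119 kg/kg → 0.0119 × 7000 / 9.8 = 8.50 mm
Layer 95–25 kPa: Δp = 700 hPa = 70000 Pa, q̄ = 0.00323 kg/kg → 0.00323 × 70000 / 9.8 = 23.07 mm
PW = 8.50 + 23.07 = 31.57 ≈ 31.6 mm.

PW ≈ 31.6 mm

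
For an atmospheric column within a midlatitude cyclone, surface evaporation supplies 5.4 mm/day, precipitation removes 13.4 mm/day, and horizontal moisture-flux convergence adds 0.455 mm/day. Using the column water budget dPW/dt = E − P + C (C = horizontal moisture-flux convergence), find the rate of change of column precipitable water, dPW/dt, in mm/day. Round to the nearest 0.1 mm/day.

dPW/dt ≈ -7.5 mm/day

dPW/dt = E − P + C = 5.4 − 13.4 + (0.455) = -7.5 mm/day.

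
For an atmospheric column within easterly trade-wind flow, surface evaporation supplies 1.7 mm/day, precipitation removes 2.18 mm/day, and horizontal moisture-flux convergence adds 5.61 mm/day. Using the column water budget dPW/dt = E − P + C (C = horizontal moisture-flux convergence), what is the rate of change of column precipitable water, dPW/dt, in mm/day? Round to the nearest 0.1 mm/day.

dPW/dt ≈ 5.1 mm/day

dPW/dt = E − P + C = 1.7 − 2.18 + (5.61) = 5.1 mm/day.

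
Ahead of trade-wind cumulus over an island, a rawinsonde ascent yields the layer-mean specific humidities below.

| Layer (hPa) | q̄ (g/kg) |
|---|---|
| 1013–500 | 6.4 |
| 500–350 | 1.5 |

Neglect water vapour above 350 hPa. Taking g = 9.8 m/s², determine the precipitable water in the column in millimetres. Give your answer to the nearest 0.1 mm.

PW ≈ 35.8 mm

Precipitable water is the column-integrated vapour mass per unit area: PW = (1/g) Σ q̄ Δp, with q in kg/kg and Δp in Pa (1 kg/m² of water = 1 mm).
Layer 1013–500 hPa: Δp = 513 hPa = 51300 Pa, q̄ = 0.0064 kg/kg → 0.0064 × 51300 / 9.8 = 33.50 mm
Layer 500–350 hPa: Δp = 150 hPa = 15000 Pa, q̄ = 0.0015 kg/kg → 0.0015 × 15000 / 9.8 = 2.30 mm
PW = 33.50 + 2.30 = 35.80 ≈ 35.8 mm.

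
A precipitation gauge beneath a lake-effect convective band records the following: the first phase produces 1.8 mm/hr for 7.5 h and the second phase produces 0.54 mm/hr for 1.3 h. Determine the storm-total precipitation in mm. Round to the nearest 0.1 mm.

Total = Σ Rᵢ Δtᵢ = 1.8 × 7.5 + 0.54 × 1.3
      = 13.5 + 0.702 = 14.2 mm.

total ≈ 14.2 mm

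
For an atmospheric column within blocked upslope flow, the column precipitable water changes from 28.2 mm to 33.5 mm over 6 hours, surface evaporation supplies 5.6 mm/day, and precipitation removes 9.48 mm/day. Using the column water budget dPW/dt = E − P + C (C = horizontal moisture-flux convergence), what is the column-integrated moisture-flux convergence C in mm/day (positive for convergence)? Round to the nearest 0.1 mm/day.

dPW/dt = (33.5 − 28.2) mm / (6/24 day) = +21.200 mm/day.
C = dPW/dt − E + P = (+21.200) − 5.6 + 9.48 = 25.1 mm/day.

C ≈ 25.1 mm/day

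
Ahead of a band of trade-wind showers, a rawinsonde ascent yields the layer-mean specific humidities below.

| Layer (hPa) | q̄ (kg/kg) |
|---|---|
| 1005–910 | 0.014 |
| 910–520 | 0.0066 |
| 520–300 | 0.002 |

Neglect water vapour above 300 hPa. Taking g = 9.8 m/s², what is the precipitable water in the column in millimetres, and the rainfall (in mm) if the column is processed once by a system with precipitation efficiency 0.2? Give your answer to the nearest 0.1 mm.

Precipitable water is the column-integrated vapour mass per unit area: PW = (1/g) Σ q̄ Δp, with q in kg/kg and Δp in Pa (1 kg/m² of water = 1 mm).
Layer 1005–910 hPa: Δp = 95 hPa = 9500 Pa, q̄ = 0.014 kg/kg → 0.014 × 9500 / 9.8 = 13.57 mm
Layer 910–520 hPa: Δp = 390 hPa = 39000 Pa, q̄ = 0.0066 kg/kg → 0.0066 × 39000 / 9.8 = 26.27 mm
Layer 520–300 hPa: Δp = 220 hPa = 22000 Pa, q̄ = 0.002 kg/kg → 0.002 × 22000 / 9.8 = 4.49 mm
PW = 13.57 + 26.27 + 4.49 = 44.33 ≈ 44.3 mm.
Rainfall = ε × PW = 0.2 × 44.3 = 8.9 mm.

PW ≈ 44.3 mm; rainfall ≈ 8.9 mm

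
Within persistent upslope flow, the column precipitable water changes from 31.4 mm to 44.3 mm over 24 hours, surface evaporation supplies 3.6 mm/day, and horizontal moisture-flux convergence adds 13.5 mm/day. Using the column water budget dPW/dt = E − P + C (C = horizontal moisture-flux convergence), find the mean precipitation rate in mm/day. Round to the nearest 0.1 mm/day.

P ≈ 4.2 mm/day

dPW/dt = (44.3 − 31.4) mm / (24/24 day) = +12.900 mm/day.
P = E + C − dPW/dt = 3.6 + (13.5) − (+12.900) = 4.2 mm/day.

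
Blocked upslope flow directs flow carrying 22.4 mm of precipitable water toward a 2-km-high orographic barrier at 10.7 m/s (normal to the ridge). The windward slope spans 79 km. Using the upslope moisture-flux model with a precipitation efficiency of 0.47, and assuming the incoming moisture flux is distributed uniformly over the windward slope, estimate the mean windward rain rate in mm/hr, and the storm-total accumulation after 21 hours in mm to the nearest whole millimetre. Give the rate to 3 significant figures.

Incoming column moisture flux per unit ridge length: F = V × PW = 10.7 × 22.4 = 239.68 mm·m/s.
Spread over the 79 km slope with efficiency ε = 0.47: R = ε·F/W = 0.47 × 239.68 / 79000 m = 1.426e-03 mm/s.
R = 1.426e-03 × 3600 = 5.13 mm/hr.
Over 21 h: total = 5.13 × 21 = 107.73 ≈ 108 mm.

R ≈ 5.13 mm/hr; total ≈ 108 mm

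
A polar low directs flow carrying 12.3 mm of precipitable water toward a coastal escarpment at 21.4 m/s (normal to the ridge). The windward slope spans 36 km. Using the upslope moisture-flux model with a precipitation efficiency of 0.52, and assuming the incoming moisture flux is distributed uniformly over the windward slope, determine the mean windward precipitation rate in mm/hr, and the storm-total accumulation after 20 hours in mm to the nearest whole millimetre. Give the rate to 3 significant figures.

R ≈ 13.7 mm/hr; total ≈ 274 mm

Incoming column moisture flux per unit ridge length: F = V × PW = 21.4 × 12.3 = 263.22 mm·m/s.
Spread over the 36 km slope with efficiency ε = 0.52: R = ε·F/W = 0.52 × 263.22 / 36000 m = 3.802e-03 mm/s.
R = 3.802e-03 × 3600 = 13.7 mm/hr.
Over 20 h: total = 13.7 × 20 = 274 mm.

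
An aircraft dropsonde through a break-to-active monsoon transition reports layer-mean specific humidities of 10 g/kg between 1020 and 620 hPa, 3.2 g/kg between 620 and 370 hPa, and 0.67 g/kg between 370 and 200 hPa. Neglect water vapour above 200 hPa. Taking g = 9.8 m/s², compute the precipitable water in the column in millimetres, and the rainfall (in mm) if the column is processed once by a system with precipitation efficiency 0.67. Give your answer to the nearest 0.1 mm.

Precipitable water is the column-integrated vapour mass per unit area: PW = (1/g) Σ q̄ Δp, with q in kg/kg and Δp in Pa (1 kg/m² of water = 1 mm).
Layer 1020–620 hPa: Δp = 400 hPa = 40000 Pa, q̄ = 0.01 kg/kg → 0.01 × 40000 / 9.8 = 40.82 mm
Layer 620–370 hPa: Δp = 250 hPa = 25000 Pa, q̄ = 0.0032 kg/kg → 0.0032 × 25000 / 9.8 = 8.16 mm
Layer 370–200 hPa: Δp = 170 hPa = 17000 Pa, q̄ = 0.00067 kg/kg → 0.00067 × 17000 / 9.8 = 1.16 mm
PW = 40.82 + 8.16 + 1.16 = 50.14 ≈ 50.1 mm.
Rainfall = ε × PW = 0.67 × 50.1 = 33.6 mm.

PW ≈ 50.1 mm; rainfall ≈ 33.6 mm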